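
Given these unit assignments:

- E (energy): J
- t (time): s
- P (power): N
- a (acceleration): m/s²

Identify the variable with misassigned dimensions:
P

The variable P (power) should have units W, not N.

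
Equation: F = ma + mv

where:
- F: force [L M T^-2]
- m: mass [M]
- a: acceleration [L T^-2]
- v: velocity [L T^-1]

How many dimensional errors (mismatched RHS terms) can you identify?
1

LHS F: [L M T^-2]
- ma: [L M T^-2] ✓
- mv: [L M T^-1] ✗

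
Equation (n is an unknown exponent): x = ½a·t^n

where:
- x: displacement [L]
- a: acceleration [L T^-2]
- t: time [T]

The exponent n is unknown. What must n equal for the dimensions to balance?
n = 2

x has dimensions [L]; t has dimensions [T].
The rest of the RHS has dimensions [L T^-2], so t^n must supply [T^2].
With n = 2: ½a·t^2 has dimensions [L], matching the LHS ✓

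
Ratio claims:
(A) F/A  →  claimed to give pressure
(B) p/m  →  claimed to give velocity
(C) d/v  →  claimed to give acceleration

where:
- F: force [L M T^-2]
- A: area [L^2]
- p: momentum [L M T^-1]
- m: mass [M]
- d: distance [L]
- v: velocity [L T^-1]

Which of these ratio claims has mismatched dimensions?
(C) d/v does not give acceleration

(A) F/A: [L^-1 M T^-2] = pressure [L^-1 M T^-2] ✓
(B) p/m: [L T^-1] = velocity [L T^-1] ✓
(C) d/v: [T] ≠ acceleration [L T^-2] ✗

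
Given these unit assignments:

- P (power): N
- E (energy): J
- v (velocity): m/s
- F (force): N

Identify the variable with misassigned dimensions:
P

The variable P (power) should have units W, not N.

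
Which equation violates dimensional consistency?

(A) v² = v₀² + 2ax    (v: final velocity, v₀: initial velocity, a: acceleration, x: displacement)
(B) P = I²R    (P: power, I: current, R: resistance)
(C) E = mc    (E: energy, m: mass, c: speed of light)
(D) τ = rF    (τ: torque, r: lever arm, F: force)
(C) E = mc

The equation (C) E = mc is dimensionally incorrect.

LHS (E): [L^2 M T^-2]
RHS (mc): [L M T^-1] ✗

The dimensions do not match. The other three equations balance.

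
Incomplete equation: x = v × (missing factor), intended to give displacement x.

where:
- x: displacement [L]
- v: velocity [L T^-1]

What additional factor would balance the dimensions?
t (time), dimensions [T]

x has dimensions [L] and v has dimensions [L T^-1].
The missing factor must have dimensions [L] / [L T^-1] = [T], i.e. time (t).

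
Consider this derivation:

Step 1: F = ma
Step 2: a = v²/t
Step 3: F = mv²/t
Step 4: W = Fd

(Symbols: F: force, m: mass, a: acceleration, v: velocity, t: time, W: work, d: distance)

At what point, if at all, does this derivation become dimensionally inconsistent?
Step 2

Step 1: F = ma → LHS [L M T^-2], RHS [L M T^-2] ✓
Step 2: a = v²/t → LHS [L T^-2], RHS [L^2 T^-3] ✗

The first dimensional inconsistency appears in step 2: a = v²/t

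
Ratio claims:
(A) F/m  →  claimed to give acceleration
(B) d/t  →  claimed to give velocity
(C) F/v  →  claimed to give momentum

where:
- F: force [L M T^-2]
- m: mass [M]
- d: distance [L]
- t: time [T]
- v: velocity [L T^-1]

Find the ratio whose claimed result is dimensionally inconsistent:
(C) F/v does not give momentum

(A) F/m: [L T^-2] = acceleration [L T^-2] ✓
(B) d/t: [L T^-1] = velocity [L T^-1] ✓
(C) F/v: [M T^-1] ≠ momentum [L M T^-1] ✗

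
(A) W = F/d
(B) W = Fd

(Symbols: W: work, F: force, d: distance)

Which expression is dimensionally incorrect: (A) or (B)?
(A)

(A) W = F/d: LHS [L^2 M T^-2], RHS [M T^-2] ✗
(B) W = Fd: LHS [L^2 M T^-2], RHS [L^2 M T^-2] ✓

Expression (A) W = F/d is dimensionally incorrect.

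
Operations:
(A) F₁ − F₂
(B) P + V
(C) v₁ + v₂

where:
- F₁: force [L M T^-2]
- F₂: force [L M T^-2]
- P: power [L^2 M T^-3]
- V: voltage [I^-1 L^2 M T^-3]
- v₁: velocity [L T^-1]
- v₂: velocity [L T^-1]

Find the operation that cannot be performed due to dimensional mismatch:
(B) P + V

(A) F₁ − F₂: F₁ [L M T^-2] and F₂ [L M T^-2] — same dimensions ✓
(B) P + V: P [L^2 M T^-3] and V [I^-1 L^2 M T^-3] — different dimensions cannot be added/subtracted ✗
(C) v₁ + v₂: v₁ [L T^-1] and v₂ [L T^-1] — same dimensions ✓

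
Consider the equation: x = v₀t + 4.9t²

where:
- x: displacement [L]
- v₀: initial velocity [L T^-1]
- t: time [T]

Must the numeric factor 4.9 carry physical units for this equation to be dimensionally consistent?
Yes

x has dimensions [L], while t² alone has dimensions [T^2]. For the equation to balance, the factor 4.9 must carry dimensions [L T^-2] — it is a dimensional constant (a numerical value of a physical quantity with its units suppressed), not a pure number.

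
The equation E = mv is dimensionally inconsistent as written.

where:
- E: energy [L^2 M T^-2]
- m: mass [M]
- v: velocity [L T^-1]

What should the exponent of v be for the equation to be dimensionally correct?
The exponent of v should be 2: E = mv^2

The LHS E has dimensions [L^2 M T^-2]; v has dimensions [L T^-1].
As written, the RHS mv (exponent 1 on v) has dimensions [L M T^-1], which does not match.
With exponent 2, the RHS mv^2 has dimensions [L^2 M T^-2], matching the LHS.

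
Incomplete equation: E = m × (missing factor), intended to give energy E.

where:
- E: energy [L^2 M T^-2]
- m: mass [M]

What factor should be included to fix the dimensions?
v² (velocity squared), dimensions [L^2 T^-2]

E has dimensions [L^2 M T^-2] and m has dimensions [M].
The missing factor must have dimensions [L^2 M T^-2] / [M] = [L^2 T^-2], i.e. velocity squared (v²).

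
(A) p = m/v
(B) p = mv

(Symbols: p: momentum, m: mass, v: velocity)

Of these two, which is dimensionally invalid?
(A)

(A) p = m/v: LHS [L M T^-1], RHS [L^-1 M T] ✗
(B) p = mv: LHS [L M T^-1], RHS [L M T^-1] ✓

Expression (A) p = m/v is dimensionally incorrect.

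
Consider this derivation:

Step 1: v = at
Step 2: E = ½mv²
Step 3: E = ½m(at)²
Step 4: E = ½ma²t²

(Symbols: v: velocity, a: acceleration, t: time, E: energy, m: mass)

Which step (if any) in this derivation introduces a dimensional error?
No step introduces an error — all steps are dimensionally consistent.

Step 1: v = at → LHS [L T^-1], RHS [L T^-1] ✓
Step 2: E = ½mv² → LHS [L^2 M T^-2], RHS [L^2 M T^-2] ✓
Step 3: E = ½m(at)² → LHS [L^2 M T^-2], RHS [L^2 M T^-2] ✓
Step 4: E = ½ma²t² → LHS [L^2 M T^-2], RHS [L^2 M T^-2] ✓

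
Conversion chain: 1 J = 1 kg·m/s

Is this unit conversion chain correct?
The chain is incorrect (it contains an error).

Incorrect: Joule is kg·m²/s², not kg·m/s (that is momentum)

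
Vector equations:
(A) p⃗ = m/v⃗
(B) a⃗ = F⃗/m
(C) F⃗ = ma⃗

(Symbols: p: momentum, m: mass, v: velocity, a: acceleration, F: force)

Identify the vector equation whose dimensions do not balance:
(A) p⃗ = m/v⃗

(A) p⃗ = m/v⃗: LHS [L M T^-1], RHS [L^-1 M T] ✗ — momentum is mass times velocity; should be mv⃗ (and division by a vector is undefined)
(B) a⃗ = F⃗/m: LHS [L T^-2], RHS [L T^-2] ✓ — force (vector) divided by mass (scalar)
(C) F⃗ = ma⃗: LHS [L M T^-2], RHS [L M T^-2] ✓ — Force and acceleration are vectors, mass is a scalar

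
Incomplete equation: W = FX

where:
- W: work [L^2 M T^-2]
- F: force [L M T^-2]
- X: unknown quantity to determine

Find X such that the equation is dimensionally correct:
X = d (distance), dimensions [L]

W has dimensions [L^2 M T^-2]; the rest of the RHS (F) has dimensions [L M T^-2].
So X must have dimensions [L] — X = d (distance).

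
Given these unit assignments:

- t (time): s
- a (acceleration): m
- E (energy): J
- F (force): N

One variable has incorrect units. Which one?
a

The variable a (acceleration) should have units m/s², not m.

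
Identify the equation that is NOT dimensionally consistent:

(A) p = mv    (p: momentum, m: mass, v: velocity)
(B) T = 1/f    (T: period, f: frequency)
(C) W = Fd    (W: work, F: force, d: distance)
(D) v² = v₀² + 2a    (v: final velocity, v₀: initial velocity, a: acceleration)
(D) v² = v₀² + 2a

The equation (D) v² = v₀² + 2a is dimensionally incorrect.

LHS (v²): [L^2 T^-2]
RHS terms:
  - v₀²: [L^2 T^-2] ✓
  - 2a: [L T^-2] ✗ (does not match LHS)

The dimensions do not match. The other three equations balance.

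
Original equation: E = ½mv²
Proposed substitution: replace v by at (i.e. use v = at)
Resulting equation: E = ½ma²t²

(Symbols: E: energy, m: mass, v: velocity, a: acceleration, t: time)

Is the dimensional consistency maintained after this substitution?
Yes

[v] = [L T^-1] and [at] = [L T^-1]. These match, so the substitution replaces a quantity by one of the same dimensions and the result E = ½ma²t² has LHS [L^2 M T^-2] vs RHS [L^2 M T^-2] — still consistent.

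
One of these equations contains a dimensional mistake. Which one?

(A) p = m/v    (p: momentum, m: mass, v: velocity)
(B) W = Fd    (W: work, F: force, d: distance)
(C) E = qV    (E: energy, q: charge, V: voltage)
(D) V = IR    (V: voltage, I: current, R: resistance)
(A) p = m/v

The equation (A) p = m/v is dimensionally incorrect.

LHS (p): [L M T^-1]
RHS (m/v): [L^-1 M T] ✗

The dimensions do not match. The other three equations balance.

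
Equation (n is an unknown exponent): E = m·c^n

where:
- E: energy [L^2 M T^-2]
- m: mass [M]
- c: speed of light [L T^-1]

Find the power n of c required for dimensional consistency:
n = 2

E has dimensions [L^2 M T^-2]; c has dimensions [L T^-1].
The rest of the RHS has dimensions [M], so c^n must supply [L^2 T^-2].
With n = 2: m·c^2 has dimensions [L^2 M T^-2], matching the LHS ✓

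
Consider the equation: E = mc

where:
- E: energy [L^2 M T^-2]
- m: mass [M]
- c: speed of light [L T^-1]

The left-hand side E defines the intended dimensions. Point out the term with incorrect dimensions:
The right-hand side term mc

E has dimensions [L^2 M T^-2], but mc has dimensions [L M T^-1], so the term mc is dimensionally wrong for E.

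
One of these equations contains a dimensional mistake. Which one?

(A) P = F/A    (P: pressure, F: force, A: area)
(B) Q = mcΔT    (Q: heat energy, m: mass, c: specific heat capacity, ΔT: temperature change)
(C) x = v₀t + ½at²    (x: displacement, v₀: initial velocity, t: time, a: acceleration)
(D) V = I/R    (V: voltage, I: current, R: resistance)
(D) V = I/R

The equation (D) V = I/R is dimensionally incorrect.

LHS (V): [I^-1 L^2 M T^-3]
RHS (I/R): [I^3 L^-2 M^-1 T^3] ✗

The dimensions do not match. The other three equations balance.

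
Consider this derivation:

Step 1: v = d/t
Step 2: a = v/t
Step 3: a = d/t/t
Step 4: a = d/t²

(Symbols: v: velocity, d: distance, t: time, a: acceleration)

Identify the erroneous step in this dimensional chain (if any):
No step introduces an error — all steps are dimensionally consistent.

Step 1: v = d/t → LHS [L T^-1], RHS [L T^-1] ✓
Step 2: a = v/t → LHS [L T^-2], RHS [L T^-2] ✓
Step 3: a = d/t/t → LHS [L T^-2], RHS [L T^-2] ✓
Step 4: a = d/t² → LHS [L T^-2], RHS [L T^-2] ✓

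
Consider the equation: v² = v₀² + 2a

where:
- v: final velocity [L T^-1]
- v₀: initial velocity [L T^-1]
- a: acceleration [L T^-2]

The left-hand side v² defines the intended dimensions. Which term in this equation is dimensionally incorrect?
The term 2a

Checking each RHS term against the LHS:
- v₀²: [L^2 T^-2] — matches v² [L^2 T^-2] ✓
- 2a: [L T^-2] — does NOT match v² [L^2 T^-2] ✗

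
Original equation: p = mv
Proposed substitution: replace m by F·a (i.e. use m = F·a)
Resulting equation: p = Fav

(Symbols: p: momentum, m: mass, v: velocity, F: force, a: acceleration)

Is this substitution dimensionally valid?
No

[m] = [M] and [F·a] = [L^2 M T^-4]. These differ, so the substitution replaces a quantity by one of different dimensions and the result p = Fav has LHS [L M T^-1] vs RHS [L^3 M T^-5] — inconsistent.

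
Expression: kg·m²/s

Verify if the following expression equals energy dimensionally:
No

The expression kg·m²/s has dimensions [L^2 M T^-1], but energy has dimensions [L^2 M T^-2].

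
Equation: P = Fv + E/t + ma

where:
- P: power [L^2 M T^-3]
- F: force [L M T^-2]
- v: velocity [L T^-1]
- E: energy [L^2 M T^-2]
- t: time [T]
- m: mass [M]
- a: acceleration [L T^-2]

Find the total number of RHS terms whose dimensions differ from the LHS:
1

LHS P: [L^2 M T^-3]
- Fv: [L^2 M T^-3] ✓
- E/t: [L^2 M T^-3] ✓
- ma: [L M T^-2] ✗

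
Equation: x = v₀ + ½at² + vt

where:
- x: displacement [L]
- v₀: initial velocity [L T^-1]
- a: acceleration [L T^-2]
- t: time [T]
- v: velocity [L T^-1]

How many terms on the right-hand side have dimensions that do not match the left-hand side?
1

LHS x: [L]
- v₀: [L T^-1] ✗
- ½at²: [L] ✓
- vt: [L] ✓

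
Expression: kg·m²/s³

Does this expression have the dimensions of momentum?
No

The expression kg·m²/s³ has dimensions [L^2 M T^-3], but momentum has dimensions [L M T^-1].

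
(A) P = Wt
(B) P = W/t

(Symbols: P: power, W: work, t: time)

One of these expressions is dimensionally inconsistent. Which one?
(A)

(A) P = Wt: LHS [L^2 M T^-3], RHS [L^2 M T^-1] ✗
(B) P = W/t: LHS [L^2 M T^-3], RHS [L^2 M T^-3] ✓

Expression (A) P = Wt is dimensionally incorrect.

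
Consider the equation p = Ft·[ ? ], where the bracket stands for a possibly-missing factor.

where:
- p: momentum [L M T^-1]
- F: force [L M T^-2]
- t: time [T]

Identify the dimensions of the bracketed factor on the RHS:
Nothing is missing — the bracketed factor must be dimensionless.

p has dimensions [L M T^-1] and Ft already has dimensions [L M T^-1], so p = Ft is dimensionally complete.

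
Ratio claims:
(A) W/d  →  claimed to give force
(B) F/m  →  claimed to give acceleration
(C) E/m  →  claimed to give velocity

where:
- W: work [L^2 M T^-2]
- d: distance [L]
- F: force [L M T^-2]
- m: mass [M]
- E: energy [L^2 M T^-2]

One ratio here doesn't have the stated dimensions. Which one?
(C) E/m does not give velocity

(A) W/d: [L M T^-2] = force [L M T^-2] ✓
(B) F/m: [L T^-2] = acceleration [L T^-2] ✓
(C) E/m: [L^2 T^-2] ≠ velocity [L T^-1] ✗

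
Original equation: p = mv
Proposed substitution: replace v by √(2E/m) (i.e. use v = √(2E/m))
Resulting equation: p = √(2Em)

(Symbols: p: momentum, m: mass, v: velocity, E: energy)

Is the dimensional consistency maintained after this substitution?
Yes

[v] = [L T^-1] and [√(2E/m)] = [L T^-1]. These match, so the substitution replaces a quantity by one of the same dimensions and the result p = √(2Em) has LHS [L M T^-1] vs RHS [L M T^-1] — still consistent.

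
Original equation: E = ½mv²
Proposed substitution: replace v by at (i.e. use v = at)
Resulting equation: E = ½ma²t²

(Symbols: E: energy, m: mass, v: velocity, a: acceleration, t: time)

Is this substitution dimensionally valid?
Yes

[v] = [L T^-1] and [at] = [L T^-1]. These match, so the substitution replaces a quantity by one of the same dimensions and the result E = ½ma²t² has LHS [L^2 M T^-2] vs RHS [L^2 M T^-2] — still consistent.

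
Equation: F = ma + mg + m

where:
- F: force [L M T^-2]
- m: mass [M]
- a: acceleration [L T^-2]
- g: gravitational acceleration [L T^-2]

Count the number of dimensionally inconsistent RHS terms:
1

LHS F: [L M T^-2]
- ma: [L M T^-2] ✓
- mg: [L M T^-2] ✓
- m: [M] ✗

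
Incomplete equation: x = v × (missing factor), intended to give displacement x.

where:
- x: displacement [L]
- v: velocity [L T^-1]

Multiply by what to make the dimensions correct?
t (time), dimensions [T]

x has dimensions [L] and v has dimensions [L T^-1].
The missing factor must have dimensions [L] / [L T^-1] = [T], i.e. time (t).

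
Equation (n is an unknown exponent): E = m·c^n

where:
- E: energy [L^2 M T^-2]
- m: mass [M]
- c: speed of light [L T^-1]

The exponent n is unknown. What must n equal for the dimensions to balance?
n = 2

E has dimensions [L^2 M T^-2]; c has dimensions [L T^-1].
The rest of the RHS has dimensions [M], so c^n must supply [L^2 T^-2].
With n = 2: m·c^2 has dimensions [L^2 M T^-2], matching the LHS ✓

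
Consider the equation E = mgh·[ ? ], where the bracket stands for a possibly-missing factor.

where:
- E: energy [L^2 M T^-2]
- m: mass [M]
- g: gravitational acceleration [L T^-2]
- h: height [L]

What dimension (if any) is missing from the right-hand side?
Nothing is missing — the bracketed factor must be dimensionless.

E has dimensions [L^2 M T^-2] and mgh already has dimensions [L^2 M T^-2], so E = mgh is dimensionally complete.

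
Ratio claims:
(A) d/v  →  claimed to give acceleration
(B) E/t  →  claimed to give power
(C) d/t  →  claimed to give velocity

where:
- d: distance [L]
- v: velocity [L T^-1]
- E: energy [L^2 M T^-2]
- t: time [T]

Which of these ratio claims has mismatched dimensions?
(A) d/v does not give acceleration

(A) d/v: [T] ≠ acceleration [L T^-2] ✗
(B) E/t: [L^2 M T^-3] = power [L^2 M T^-3] ✓
(C) d/t: [L T^-1] = velocity [L T^-1] ✓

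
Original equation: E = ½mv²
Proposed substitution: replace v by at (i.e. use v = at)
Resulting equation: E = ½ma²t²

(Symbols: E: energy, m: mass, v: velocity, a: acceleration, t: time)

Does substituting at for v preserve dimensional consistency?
Yes

[v] = [L T^-1] and [at] = [L T^-1]. These match, so the substitution replaces a quantity by one of the same dimensions and the result E = ½ma²t² has LHS [L^2 M T^-2] vs RHS [L^2 M T^-2] — still consistent.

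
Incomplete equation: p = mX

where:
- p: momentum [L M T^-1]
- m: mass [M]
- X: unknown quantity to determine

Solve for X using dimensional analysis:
X = v (velocity), dimensions [L T^-1]

p has dimensions [L M T^-1]; the rest of the RHS (m) has dimensions [M].
So X must have dimensions [L T^-1] — X = v (velocity).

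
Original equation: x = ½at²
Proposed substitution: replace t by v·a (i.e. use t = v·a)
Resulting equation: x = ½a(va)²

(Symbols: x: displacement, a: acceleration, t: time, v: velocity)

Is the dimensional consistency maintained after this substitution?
No

[t] = [T] and [v·a] = [L^2 T^-3]. These differ, so the substitution replaces a quantity by one of different dimensions and the result x = ½a(va)² has LHS [L] vs RHS [L^5 T^-8] — inconsistent.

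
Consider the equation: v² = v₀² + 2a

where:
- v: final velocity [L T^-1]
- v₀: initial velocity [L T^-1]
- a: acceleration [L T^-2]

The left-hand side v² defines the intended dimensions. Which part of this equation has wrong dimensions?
The term 2a

Checking each RHS term against the LHS:
- v₀²: [L^2 T^-2] — matches v² [L^2 T^-2] ✓
- 2a: [L T^-2] — does NOT match v² [L^2 T^-2] ✗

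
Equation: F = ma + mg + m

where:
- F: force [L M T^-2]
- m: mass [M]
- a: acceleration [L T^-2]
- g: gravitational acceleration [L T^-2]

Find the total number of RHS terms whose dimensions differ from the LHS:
1

LHS F: [L M T^-2]
- ma: [L M T^-2] ✓
- mg: [L M T^-2] ✓
- m: [M] ✗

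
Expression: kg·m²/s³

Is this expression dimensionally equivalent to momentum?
No

The expression kg·m²/s³ has dimensions [L^2 M T^-3], but momentum has dimensions [L M T^-1].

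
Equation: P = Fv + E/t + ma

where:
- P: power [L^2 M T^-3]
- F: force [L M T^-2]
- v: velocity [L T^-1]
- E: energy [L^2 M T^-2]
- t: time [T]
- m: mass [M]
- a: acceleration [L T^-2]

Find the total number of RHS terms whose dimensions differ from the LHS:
1

LHS P: [L^2 M T^-3]
- Fv: [L^2 M T^-3] ✓
- E/t: [L^2 M T^-3] ✓
- ma: [L M T^-2] ✗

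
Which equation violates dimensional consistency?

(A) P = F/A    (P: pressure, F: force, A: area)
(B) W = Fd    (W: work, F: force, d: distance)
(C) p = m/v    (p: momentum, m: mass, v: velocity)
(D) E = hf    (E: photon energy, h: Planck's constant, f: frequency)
(C) p = m/v

The equation (C) p = m/v is dimensionally incorrect.

LHS (p): [L M T^-1]
RHS (m/v): [L^-1 M T] ✗

The dimensions do not match. The other three equations balance.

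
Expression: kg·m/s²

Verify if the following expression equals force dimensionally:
Yes

The expression kg·m/s² has dimensions [L M T^-2], which is exactly force [L M T^-2].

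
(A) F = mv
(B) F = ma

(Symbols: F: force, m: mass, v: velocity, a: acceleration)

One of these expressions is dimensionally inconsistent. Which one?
(A)

(A) F = mv: LHS [L M T^-2], RHS [L M T^-1] ✗
(B) F = ma: LHS [L M T^-2], RHS [L M T^-2] ✓

Expression (A) F = mv is dimensionally incorrect.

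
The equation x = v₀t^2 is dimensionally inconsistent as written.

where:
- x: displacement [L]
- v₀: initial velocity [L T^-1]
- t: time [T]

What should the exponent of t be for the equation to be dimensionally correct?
The exponent of t should be 1: x = v₀t

The LHS x has dimensions [L]; t has dimensions [T].
As written, the RHS v₀t^2 (exponent 2 on t) has dimensions [L T], which does not match.
With exponent 1, the RHS v₀t has dimensions [L], matching the LHS.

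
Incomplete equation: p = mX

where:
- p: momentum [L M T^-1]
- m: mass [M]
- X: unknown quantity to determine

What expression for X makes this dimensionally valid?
X = v (velocity), dimensions [L T^-1]

p has dimensions [L M T^-1]; the rest of the RHS (m) has dimensions [M].
So X must have dimensions [L T^-1] — X = v (velocity).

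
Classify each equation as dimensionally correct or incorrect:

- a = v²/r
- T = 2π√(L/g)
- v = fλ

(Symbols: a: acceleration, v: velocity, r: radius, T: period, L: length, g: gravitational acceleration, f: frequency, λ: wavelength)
Dimensionally correct: a = v²/r, T = 2π√(L/g), v = fλ
Dimensionally incorrect: none
Ordered (correct first, then incorrect): a = v²/r, T = 2π√(L/g), v = fλ

- a = v²/r: LHS [L T^-2], RHS [L T^-2] → correct ✓
- T = 2π√(L/g): LHS [T], RHS [T] → correct ✓
- v = fλ: LHS [L T^-1], RHS [L T^-1] → correct ✓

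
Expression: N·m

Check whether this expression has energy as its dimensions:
Yes

The expression N·m has dimensions [L^2 M T^-2], which is exactly energy [L^2 M T^-2].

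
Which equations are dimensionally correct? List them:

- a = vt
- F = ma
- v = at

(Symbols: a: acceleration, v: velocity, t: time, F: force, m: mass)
Dimensionally correct: F = ma, v = at
Dimensionally incorrect: a = vt
Ordered (correct first, then incorrect): F = ma, v = at, a = vt

- a = vt: LHS [L T^-2], RHS [L] → incorrect ✗
- F = ma: LHS [L M T^-2], RHS [L M T^-2] → correct ✓
- v = at: LHS [L T^-1], RHS [L T^-1] → correct ✓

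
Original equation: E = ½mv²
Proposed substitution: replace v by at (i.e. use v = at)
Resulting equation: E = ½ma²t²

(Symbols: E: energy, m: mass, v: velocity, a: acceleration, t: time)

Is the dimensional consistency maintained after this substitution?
Yes

[v] = [L T^-1] and [at] = [L T^-1]. These match, so the substitution replaces a quantity by one of the same dimensions and the result E = ½ma²t² has LHS [L^2 M T^-2] vs RHS [L^2 M T^-2] — still consistent.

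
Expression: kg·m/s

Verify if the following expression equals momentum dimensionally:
Yes

The expression kg·m/s has dimensions [L M T^-1], which is exactly momentum [L M T^-1].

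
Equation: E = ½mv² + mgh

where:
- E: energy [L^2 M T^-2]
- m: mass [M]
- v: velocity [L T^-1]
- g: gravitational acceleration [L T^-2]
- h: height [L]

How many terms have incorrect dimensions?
0

LHS E: [L^2 M T^-2]
- ½mv²: [L^2 M T^-2] ✓
- mgh: [L^2 M T^-2] ✓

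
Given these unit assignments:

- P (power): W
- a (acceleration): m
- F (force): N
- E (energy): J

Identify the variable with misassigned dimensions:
a

The variable a (acceleration) should have units m/s², not m.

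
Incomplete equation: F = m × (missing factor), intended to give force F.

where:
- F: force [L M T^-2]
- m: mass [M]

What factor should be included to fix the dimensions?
a (acceleration), dimensions [L T^-2]

F has dimensions [L M T^-2] and m has dimensions [M].
The missing factor must have dimensions [L M T^-2] / [M] = [L T^-2], i.e. acceleration (a).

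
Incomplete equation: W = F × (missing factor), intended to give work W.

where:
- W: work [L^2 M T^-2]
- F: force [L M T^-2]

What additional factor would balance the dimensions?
d (distance), dimensions [L]

W has dimensions [L^2 M T^-2] and F has dimensions [L M T^-2].
The missing factor must have dimensions [L^2 M T^-2] / [L M T^-2] = [L], i.e. distance (d).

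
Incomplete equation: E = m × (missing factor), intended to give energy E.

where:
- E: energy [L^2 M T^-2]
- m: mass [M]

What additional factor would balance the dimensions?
v² (velocity squared), dimensions [L^2 T^-2]

E has dimensions [L^2 M T^-2] and m has dimensions [M].
The missing factor must have dimensions [L^2 M T^-2] / [M] = [L^2 T^-2], i.e. velocity squared (v²).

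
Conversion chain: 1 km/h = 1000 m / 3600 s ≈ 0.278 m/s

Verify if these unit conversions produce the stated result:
The chain is correct (no errors).

Correct: 1 km = 1000 m, 1 h = 3600 s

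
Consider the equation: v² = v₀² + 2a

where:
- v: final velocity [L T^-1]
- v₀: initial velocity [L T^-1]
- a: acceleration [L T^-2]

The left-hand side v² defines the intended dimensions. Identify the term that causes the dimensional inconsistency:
The term 2a

Checking each RHS term against the LHS:
- v₀²: [L^2 T^-2] — matches v² [L^2 T^-2] ✓
- 2a: [L T^-2] — does NOT match v² [L^2 T^-2] ✗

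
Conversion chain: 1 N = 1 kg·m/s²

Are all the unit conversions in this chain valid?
The chain is correct (no errors).

Correct: Newton is defined as kg·m/s²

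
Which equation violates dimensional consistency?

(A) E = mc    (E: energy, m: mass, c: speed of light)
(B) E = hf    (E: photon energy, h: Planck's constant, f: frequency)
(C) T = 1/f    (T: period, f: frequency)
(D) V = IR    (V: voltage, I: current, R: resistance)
(A) E = mc

The equation (A) E = mc is dimensionally incorrect.

LHS (E): [L^2 M T^-2]
RHS (mc): [L M T^-1] ✗

The dimensions do not match. The other three equations balance.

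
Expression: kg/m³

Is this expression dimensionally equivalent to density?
Yes

The expression kg/m³ has dimensions [L^-3 M], which is exactly density [L^-3 M].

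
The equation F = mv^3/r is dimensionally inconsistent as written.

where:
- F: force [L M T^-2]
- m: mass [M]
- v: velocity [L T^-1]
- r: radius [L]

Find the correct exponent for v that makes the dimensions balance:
The exponent of v should be 2: F = mv^2/r

The LHS F has dimensions [L M T^-2]; v has dimensions [L T^-1].
As written, the RHS mv^3/r (exponent 3 on v) has dimensions [L^2 M T^-3], which does not match.
With exponent 2, the RHS mv^2/r has dimensions [L M T^-2], matching the LHS.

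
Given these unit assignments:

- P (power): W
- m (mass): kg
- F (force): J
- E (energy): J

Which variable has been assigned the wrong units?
F

The variable F (force) should have units N, not J.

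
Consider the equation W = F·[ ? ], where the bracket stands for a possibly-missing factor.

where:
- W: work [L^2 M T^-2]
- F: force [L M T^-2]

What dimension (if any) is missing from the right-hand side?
[L] — length (e.g. a distance d)

W has dimensions [L^2 M T^-2]; F has dimensions [L M T^-2].
The bracketed factor must supply [L^2 M T^-2] / [L M T^-2] = [L].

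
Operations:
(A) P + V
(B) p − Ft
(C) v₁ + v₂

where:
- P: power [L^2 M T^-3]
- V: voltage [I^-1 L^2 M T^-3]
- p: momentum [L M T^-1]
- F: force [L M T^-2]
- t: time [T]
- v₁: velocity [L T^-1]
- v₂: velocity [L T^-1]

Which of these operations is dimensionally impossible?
(A) P + V

(A) P + V: P [L^2 M T^-3] and V [I^-1 L^2 M T^-3] — different dimensions cannot be added/subtracted ✗
(B) p − Ft: p [L M T^-1] and Ft [L M T^-1] — same dimensions ✓
(C) v₁ + v₂: v₁ [L T^-1] and v₂ [L T^-1] — same dimensions ✓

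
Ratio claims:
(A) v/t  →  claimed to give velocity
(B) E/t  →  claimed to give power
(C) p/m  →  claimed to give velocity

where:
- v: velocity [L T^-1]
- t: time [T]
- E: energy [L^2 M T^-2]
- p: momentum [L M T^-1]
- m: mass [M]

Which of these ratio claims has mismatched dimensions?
(A) v/t does not give velocity

(A) v/t: [L T^-2] ≠ velocity [L T^-1] ✗
(B) E/t: [L^2 M T^-3] = power [L^2 M T^-3] ✓
(C) p/m: [L T^-1] = velocity [L T^-1] ✓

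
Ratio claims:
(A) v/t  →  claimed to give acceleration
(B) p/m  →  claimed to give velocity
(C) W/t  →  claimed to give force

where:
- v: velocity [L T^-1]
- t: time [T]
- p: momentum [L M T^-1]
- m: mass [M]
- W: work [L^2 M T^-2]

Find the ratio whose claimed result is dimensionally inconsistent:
(C) W/t does not give force

(A) v/t: [L T^-2] = acceleration [L T^-2] ✓
(B) p/m: [L T^-1] = velocity [L T^-1] ✓
(C) W/t: [L^2 M T^-3] ≠ force [L M T^-2] ✗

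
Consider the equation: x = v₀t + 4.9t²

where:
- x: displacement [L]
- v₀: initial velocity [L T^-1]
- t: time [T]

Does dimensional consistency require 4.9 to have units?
Yes

x has dimensions [L], while t² alone has dimensions [T^2]. For the equation to balance, the factor 4.9 must carry dimensions [L T^-2] — it is a dimensional constant (a numerical value of a physical quantity with its units suppressed), not a pure number.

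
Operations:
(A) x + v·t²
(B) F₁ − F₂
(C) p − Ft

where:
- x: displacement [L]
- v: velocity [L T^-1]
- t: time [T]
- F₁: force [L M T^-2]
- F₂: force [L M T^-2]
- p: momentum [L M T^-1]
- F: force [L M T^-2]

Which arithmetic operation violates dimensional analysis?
(A) x + v·t²

(A) x + v·t²: x [L] and v·t² [L T] — different dimensions cannot be added/subtracted ✗
(B) F₁ − F₂: F₁ [L M T^-2] and F₂ [L M T^-2] — same dimensions ✓
(C) p − Ft: p [L M T^-1] and Ft [L M T^-1] — same dimensions ✓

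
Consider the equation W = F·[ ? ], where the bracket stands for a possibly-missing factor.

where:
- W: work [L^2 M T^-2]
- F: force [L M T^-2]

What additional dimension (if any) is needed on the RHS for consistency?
[L] — length (e.g. a distance d)

W has dimensions [L^2 M T^-2]; F has dimensions [L M T^-2].
The bracketed factor must supply [L^2 M T^-2] / [L M T^-2] = [L].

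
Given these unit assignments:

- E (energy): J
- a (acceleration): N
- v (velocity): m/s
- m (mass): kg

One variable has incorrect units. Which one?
a

The variable a (acceleration) should have units m/s², not N.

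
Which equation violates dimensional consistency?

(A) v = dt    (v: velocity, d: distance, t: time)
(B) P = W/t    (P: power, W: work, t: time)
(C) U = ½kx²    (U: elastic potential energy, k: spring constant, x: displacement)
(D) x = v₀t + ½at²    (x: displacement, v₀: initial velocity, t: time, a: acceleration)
(A) v = dt

The equation (A) v = dt is dimensionally incorrect.

LHS (v): [L T^-1]
RHS (dt): [L T] ✗

The dimensions do not match. The other three equations balance.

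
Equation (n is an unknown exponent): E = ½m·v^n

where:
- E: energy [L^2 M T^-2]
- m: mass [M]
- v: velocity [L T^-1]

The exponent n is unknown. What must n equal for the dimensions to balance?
n = 2

E has dimensions [L^2 M T^-2]; v has dimensions [L T^-1].
The rest of the RHS has dimensions [M], so v^n must supply [L^2 T^-2].
With n = 2: ½m·v^2 has dimensions [L^2 M T^-2], matching the LHS ✓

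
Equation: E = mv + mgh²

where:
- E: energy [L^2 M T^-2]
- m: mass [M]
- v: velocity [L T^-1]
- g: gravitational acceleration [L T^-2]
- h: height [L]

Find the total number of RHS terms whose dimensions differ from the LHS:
2

LHS E: [L^2 M T^-2]
- mv: [L M T^-1] ✗
- mgh²: [L^3 M T^-2] ✗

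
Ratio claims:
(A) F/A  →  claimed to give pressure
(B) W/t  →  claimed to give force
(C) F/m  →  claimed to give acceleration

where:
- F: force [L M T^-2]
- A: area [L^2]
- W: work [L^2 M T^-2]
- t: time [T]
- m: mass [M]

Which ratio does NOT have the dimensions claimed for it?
(B) W/t does not give force

(A) F/A: [L^-1 M T^-2] = pressure [L^-1 M T^-2] ✓
(B) W/t: [L^2 M T^-3] ≠ force [L M T^-2] ✗
(C) F/m: [L T^-2] = acceleration [L T^-2] ✓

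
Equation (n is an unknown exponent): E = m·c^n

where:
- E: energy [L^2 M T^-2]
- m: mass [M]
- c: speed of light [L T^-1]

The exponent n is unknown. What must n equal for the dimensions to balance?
n = 2

E has dimensions [L^2 M T^-2]; c has dimensions [L T^-1].
The rest of the RHS has dimensions [M], so c^n must supply [L^2 T^-2].
With n = 2: m·c^2 has dimensions [L^2 M T^-2], matching the LHS ✓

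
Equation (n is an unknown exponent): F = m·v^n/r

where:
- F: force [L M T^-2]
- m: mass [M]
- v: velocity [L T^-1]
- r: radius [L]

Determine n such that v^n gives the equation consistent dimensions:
n = 2

F has dimensions [L M T^-2]; v has dimensions [L T^-1].
The rest of the RHS has dimensions [L^-1 M], so v^n must supply [L^2 T^-2].
With n = 2: m·v^2/r has dimensions [L M T^-2], matching the LHS ✓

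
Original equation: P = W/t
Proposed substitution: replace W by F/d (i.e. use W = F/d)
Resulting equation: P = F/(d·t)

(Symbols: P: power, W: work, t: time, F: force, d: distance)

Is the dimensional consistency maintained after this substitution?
No

[W] = [L^2 M T^-2] and [F/d] = [M T^-2]. These differ, so the substitution replaces a quantity by one of different dimensions and the result P = F/(d·t) has LHS [L^2 M T^-3] vs RHS [M T^-3] — inconsistent.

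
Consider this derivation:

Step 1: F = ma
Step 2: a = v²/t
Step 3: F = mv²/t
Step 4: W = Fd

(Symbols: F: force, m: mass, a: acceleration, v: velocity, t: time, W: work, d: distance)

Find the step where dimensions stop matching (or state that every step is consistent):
Step 2

Step 1: F = ma → LHS [L M T^-2], RHS [L M T^-2] ✓
Step 2: a = v²/t → LHS [L T^-2], RHS [L^2 T^-3] ✗

The first dimensional inconsistency appears in step 2: a = v²/t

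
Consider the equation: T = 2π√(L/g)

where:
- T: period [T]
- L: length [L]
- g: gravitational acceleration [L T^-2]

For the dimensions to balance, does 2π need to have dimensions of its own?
No

T has dimensions [T] and √(L/g) already has dimensions [T], so the equation balances without 2π contributing any dimensions. 2π is a pure (dimensionless) number; changing or removing it would not affect dimensional consistency.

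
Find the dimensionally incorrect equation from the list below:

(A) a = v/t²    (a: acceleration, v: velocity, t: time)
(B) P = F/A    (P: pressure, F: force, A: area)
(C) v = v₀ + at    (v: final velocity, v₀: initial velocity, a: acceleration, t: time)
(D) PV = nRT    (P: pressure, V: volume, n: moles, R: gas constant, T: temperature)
(A) a = v/t²

The equation (A) a = v/t² is dimensionally incorrect.

LHS (a): [L T^-2]
RHS (v/t²): [L T^-3] ✗

The dimensions do not match. The other three equations balance.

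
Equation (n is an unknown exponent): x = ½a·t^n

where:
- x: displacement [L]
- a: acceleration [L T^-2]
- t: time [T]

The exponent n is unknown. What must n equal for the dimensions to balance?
n = 2

x has dimensions [L]; t has dimensions [T].
The rest of the RHS has dimensions [L T^-2], so t^n must supply [T^2].
With n = 2: ½a·t^2 has dimensions [L], matching the LHS ✓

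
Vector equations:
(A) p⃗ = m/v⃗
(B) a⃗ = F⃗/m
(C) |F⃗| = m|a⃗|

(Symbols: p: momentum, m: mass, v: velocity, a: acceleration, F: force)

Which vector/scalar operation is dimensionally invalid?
(A) p⃗ = m/v⃗

(A) p⃗ = m/v⃗: LHS [L M T^-1], RHS [L^-1 M T] ✗ — momentum is mass times velocity; should be mv⃗ (and division by a vector is undefined)
(B) a⃗ = F⃗/m: LHS [L T^-2], RHS [L T^-2] ✓ — force (vector) divided by mass (scalar)
(C) |F⃗| = m|a⃗|: LHS [L M T^-2], RHS [L M T^-2] ✓ — magnitudes of vectors are scalars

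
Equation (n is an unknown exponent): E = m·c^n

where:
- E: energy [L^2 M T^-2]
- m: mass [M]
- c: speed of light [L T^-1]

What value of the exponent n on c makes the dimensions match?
n = 2

E has dimensions [L^2 M T^-2]; c has dimensions [L T^-1].
The rest of the RHS has dimensions [M], so c^n must supply [L^2 T^-2].
With n = 2: m·c^2 has dimensions [L^2 M T^-2], matching the LHS ✓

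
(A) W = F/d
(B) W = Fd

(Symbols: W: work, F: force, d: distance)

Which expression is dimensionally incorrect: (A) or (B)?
(A)

(A) W = F/d: LHS [L^2 M T^-2], RHS [M T^-2] ✗
(B) W = Fd: LHS [L^2 M T^-2], RHS [L^2 M T^-2] ✓

Expression (A) W = F/d is dimensionally incorrect.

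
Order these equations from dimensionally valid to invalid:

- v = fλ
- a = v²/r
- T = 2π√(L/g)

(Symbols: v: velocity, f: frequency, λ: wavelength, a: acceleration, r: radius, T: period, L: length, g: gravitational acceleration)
Dimensionally correct: v = fλ, a = v²/r, T = 2π√(L/g)
Dimensionally incorrect: none
Ordered (correct first, then incorrect): v = fλ, a = v²/r, T = 2π√(L/g)

- v = fλ: LHS [L T^-1], RHS [L T^-1] → correct ✓
- a = v²/r: LHS [L T^-2], RHS [L T^-2] → correct ✓
- T = 2π√(L/g): LHS [T], RHS [T] → correct ✓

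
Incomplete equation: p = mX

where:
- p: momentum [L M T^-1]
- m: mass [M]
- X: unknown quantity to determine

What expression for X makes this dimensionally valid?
X = v (velocity), dimensions [L T^-1]

p has dimensions [L M T^-1]; the rest of the RHS (m) has dimensions [M].
So X must have dimensions [L T^-1] — X = v (velocity).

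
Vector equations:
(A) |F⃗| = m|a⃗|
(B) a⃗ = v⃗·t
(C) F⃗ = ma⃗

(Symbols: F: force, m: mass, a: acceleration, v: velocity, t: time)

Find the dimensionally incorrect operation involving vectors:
(B) a⃗ = v⃗·t

(A) |F⃗| = m|a⃗|: LHS [L M T^-2], RHS [L M T^-2] ✓ — magnitudes of vectors are scalars
(B) a⃗ = v⃗·t: LHS [L T^-2], RHS [L] ✗ — acceleration is velocity per time; should be v⃗/t
(C) F⃗ = ma⃗: LHS [L M T^-2], RHS [L M T^-2] ✓ — Force and acceleration are vectors, mass is a scalar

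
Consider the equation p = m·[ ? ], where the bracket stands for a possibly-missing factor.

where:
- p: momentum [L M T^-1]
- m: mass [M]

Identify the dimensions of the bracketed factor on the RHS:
[L T^-1] — velocity (e.g. v)

p has dimensions [L M T^-1]; m has dimensions [M].
The bracketed factor must supply [L M T^-1] / [M] = [L T^-1].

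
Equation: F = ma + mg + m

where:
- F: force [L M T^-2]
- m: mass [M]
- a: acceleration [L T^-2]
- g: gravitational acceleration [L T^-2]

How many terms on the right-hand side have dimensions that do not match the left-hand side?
1

LHS F: [L M T^-2]
- ma: [L M T^-2] ✓
- mg: [L M T^-2] ✓
- m: [M] ✗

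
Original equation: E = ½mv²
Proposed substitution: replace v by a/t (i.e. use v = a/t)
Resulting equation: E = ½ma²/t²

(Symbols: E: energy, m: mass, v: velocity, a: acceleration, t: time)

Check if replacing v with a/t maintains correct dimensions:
No

[v] = [L T^-1] and [a/t] = [L T^-3]. These differ, so the substitution replaces a quantity by one of different dimensions and the result E = ½ma²/t² has LHS [L^2 M T^-2] vs RHS [L^2 M T^-6] — inconsistent.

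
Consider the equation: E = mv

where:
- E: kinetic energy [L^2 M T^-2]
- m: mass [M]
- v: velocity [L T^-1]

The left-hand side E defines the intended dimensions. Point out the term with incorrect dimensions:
The right-hand side term mv

E has dimensions [L^2 M T^-2], but mv has dimensions [L M T^-1], so the term mv is dimensionally wrong for E.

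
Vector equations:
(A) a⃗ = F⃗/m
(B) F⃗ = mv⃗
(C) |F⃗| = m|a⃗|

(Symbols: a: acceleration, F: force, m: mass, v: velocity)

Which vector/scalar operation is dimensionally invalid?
(B) F⃗ = mv⃗

(A) a⃗ = F⃗/m: LHS [L T^-2], RHS [L T^-2] ✓ — force (vector) divided by mass (scalar)
(B) F⃗ = mv⃗: LHS [L M T^-2], RHS [L M T^-1] ✗ — mass times velocity is momentum, not force; should be ma⃗
(C) |F⃗| = m|a⃗|: LHS [L M T^-2], RHS [L M T^-2] ✓ — magnitudes of vectors are scalars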